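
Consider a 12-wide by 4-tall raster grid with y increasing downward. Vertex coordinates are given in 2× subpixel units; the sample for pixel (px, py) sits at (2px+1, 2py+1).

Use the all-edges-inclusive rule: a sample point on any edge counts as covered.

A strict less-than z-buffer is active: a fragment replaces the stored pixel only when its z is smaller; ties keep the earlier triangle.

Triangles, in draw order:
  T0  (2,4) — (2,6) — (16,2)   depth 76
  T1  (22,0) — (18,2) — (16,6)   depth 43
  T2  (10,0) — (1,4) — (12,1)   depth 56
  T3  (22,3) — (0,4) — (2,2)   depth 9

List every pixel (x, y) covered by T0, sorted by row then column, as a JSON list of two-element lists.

T0:
  2·area = 28  (B↔C swapped to make it positive)
  edge (2, 4)→(16, 2): d=(14,-2) inclusive
  edge (16, 2)→(2, 6): d=(-14,4) inclusive
  edge (2, 6)→(2, 4): d=(0,-2) inclusive
    (11,0)@(23, 1): e=[0,-14,42] → ·  [on edge]
    (4,1)@(9, 3): e=[0,14,14] → █  [on edge]
    (5,1)@(11, 3): e=[4,6,18] → █
    (6,1)@(13, 3): e=[8,-2,22] → ·
    (1,2)@(3, 5): e=[16,10,2] → █
    (2,2)@(5, 5): e=[20,2,6] → █
    (3,2)@(7, 5): e=[24,-6,10] → ·
    (4,2)@(9, 5): e=[28,-14,14] → ·
    (5,2)@(11, 5): e=[32,-22,18] → ·
    (1,3)@(3, 7): e=[44,-18,2] → ·
    (2,3)@(5, 7): e=[48,-26,6] → ·
  covered (4 px):
    · · · · · · · · · · · ·
    · · · · █ █ · · · · · ·
    · █ █ · · · · · · · · ·
    · · · · · · · · · · · ·
T1:
  2·area = 12  (B↔C swapped to make it positive)
  edge (22, 0)→(16, 6): d=(-6,6) inclusive
  edge (16, 6)→(18, 2): d=(2,-4) inclusive
  edge (18, 2)→(22, 0): d=(4,-2) inclusive
    (10,0)@(21, 1): e=[0,10,2] → █  [on edge]
    (11,0)@(23, 1): e=[-12,18,6] → ·
    (9,1)@(19, 3): e=[0,6,6] → █  [on edge]
    (10,1)@(21, 3): e=[-12,14,10] → ·
    (8,2)@(17, 5): e=[0,2,10] → █  [on edge]
    (9,2)@(19, 5): e=[-12,10,14] → ·
    (7,3)@(15, 7): e=[0,-2,14] → ·  [on edge]
    (8,3)@(17, 7): e=[-12,6,18] → ·
  covered (3 px):
    · · · · · · · · · · █ ·
    · · · · · · · · · █ · ·
    · · · · · · · · █ · · ·
    · · · · · · · · · · · ·
T2:
  2·area = 17  (B↔C swapped to make it positive)
  edge (10, 0)→(12, 1): d=(2,1) inclusive
  edge (12, 1)→(1, 4): d=(-11,3) inclusive
  edge (1, 4)→(10, 0): d=(9,-4) inclusive
    (4,0)@(9, 1): e=[3,9,5] → █
    (5,0)@(11, 1): e=[1,3,13] → █
    (6,0)@(13, 1): e=[-1,-3,21] → ·
    (4,1)@(9, 3): e=[7,-13,23] → ·
    (5,1)@(11, 3): e=[5,-19,31] → ·
  covered (2 px):
    · · · · █ █ · · · · · ·
    · · · · · · · · · · · ·
    · · · · · · · · · · · ·
    · · · · · · · · · · · ·
T3:
  2·area = 42
  edge (22, 3)→(0, 4): d=(-22,1) inclusive
  edge (0, 4)→(2, 2): d=(2,-2) inclusive
  edge (2, 2)→(22, 3): d=(20,1) inclusive
    (1,0)@(3, 1): e=[63,0,-21] → ·  [on edge]
    (0,1)@(1, 3): e=[21,0,21] → █  [on edge]
    (1,1)@(3, 3): e=[19,4,19] → █
    (2,1)@(5, 3): e=[17,8,17] → █
    (3,1)@(7, 3): e=[15,12,15] → █
    (4,1)@(9, 3): e=[13,16,13] → █
    (5,1)@(11, 3): e=[11,20,11] → █
    (6,1)@(13, 3): e=[9,24,9] → █
    (7,1)@(15, 3): e=[7,28,7] → █
    (8,1)@(17, 3): e=[5,32,5] → █
    (9,1)@(19, 3): e=[3,36,3] → █
    (10,1)@(21, 3): e=[1,40,1] → █
  covered (11 px):
    · · · · · · · · · · · ·
    █ █ █ █ █ █ █ █ █ █ █ ·
    · · · · · · · · · · · ·
    · · · · · · · · · · · ·

Result: [[4,1],[5,1],[1,2],[2,2]]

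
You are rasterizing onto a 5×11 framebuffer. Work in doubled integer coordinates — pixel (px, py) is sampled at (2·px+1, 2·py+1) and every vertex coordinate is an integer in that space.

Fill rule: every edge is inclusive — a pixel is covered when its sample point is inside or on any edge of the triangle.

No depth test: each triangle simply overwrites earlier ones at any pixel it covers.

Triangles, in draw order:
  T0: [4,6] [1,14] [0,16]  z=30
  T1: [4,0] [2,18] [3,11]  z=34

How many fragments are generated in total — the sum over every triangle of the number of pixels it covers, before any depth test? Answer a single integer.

T0:
  2·area = 2
  edge (4, 6)→(1, 14): d=(-3,8) inclusive
  edge (1, 14)→(0, 16): d=(-1,2) inclusive
  edge (0, 16)→(4, 6): d=(4,-10) inclusive
  covered (0 px):
    · · · · ·
    · · · · ·
    · · · · ·
    · · · · ·
    · · · · ·
    · · · · ·
    · · · · ·
    · · · · ·
    · · · · ·
    · · · · ·
    · · · · ·
T1:
  2·area = 4  (B↔C swapped to make it positive)
  edge (4, 0)→(3, 11): d=(-1,11) inclusive
  edge (3, 11)→(2, 18): d=(-1,7) inclusive
  edge (2, 18)→(4, 0): d=(2,-18) inclusive
    (1,4)@(3, 9): e=[2,2,0] → #  [on edge]
    (2,4)@(5, 9): e=[-20,-12,36] → ·
    (1,5)@(3, 11): e=[0,0,4] → #  [on edge]
    (2,5)@(5, 11): e=[-22,-14,40] → ·
    (1,6)@(3, 13): e=[-2,-2,8] → ·
  covered (2 px):
    · · · · ·
    · · · · ·
    · · · · ·
    · · · · ·
    · # · · ·
    · # · · ·
    · · · · ·
    · · · · ·
    · · · · ·
    · · · · ·
    · · · · ·

Result: 2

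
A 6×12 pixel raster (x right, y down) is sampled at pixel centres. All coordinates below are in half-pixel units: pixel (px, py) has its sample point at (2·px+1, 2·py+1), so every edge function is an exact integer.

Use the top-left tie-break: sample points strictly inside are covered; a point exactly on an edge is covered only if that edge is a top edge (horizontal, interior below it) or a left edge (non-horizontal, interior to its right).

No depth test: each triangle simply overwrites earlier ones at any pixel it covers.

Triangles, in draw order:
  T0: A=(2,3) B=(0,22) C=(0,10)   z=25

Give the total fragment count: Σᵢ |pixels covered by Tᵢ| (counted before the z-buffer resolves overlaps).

T0:
  2·area = 24
  edge (2, 3)→(0, 22): d=(-2,19) right/bottom  bias=-1
  edge (0, 22)→(0, 10): d=(0,-12) top-left  bias=+0
  edge (0, 10)→(2, 3): d=(2,-7) top-left  bias=+0
    (0,3)@(1, 7): e=[11,12,1] → #
    (1,3)@(3, 7): e=[-27,36,15] → ·
    (0,4)@(1, 9): e=[7,12,5] → #
    (1,4)@(3, 9): e=[-31,36,19] → ·
    (0,5)@(1, 11): e=[3,12,9] → #
    (1,5)@(3, 11): e=[-35,36,23] → ·
    (0,6)@(1, 13): e=[-1,12,13] → ·
  covered (3 px):
    · · · · · ·
    · · · · · ·
    · · · · · ·
    # · · · · ·
    # · · · · ·
    # · · · · ·
    · · · · · ·
    · · · · · ·
    · · · · · ·
    · · · · · ·
    · · · · · ·
    · · · · · ·

Answer: 3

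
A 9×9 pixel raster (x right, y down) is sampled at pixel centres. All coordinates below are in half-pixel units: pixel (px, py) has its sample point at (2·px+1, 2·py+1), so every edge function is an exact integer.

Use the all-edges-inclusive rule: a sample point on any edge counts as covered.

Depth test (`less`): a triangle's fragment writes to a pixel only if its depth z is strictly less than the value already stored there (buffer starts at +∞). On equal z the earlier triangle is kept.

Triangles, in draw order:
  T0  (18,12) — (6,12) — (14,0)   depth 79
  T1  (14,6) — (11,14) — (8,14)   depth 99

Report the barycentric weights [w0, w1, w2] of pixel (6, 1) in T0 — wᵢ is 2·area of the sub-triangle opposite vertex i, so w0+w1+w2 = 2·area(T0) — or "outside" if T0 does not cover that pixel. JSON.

T0:
  2·area = 144
  edge (18, 12)→(6, 12): d=(-12,0) inclusive
  edge (6, 12)→(14, 0): d=(8,-12) inclusive
  edge (14, 0)→(18, 12): d=(4,12) inclusive
    (6,1)@(13, 3): e=[108,12,24] → #
    (7,1)@(15, 3): e=[108,36,0] → #  [on edge]
    (8,1)@(17, 3): e=[108,60,-24] → ·
    (5,2)@(11, 5): e=[84,4,56] → #
    (8,2)@(17, 5): e=[84,76,-16] → ·
    (5,3)@(11, 7): e=[60,20,64] → #
    (8,3)@(17, 7): e=[60,92,-8] → ·
    (4,4)@(9, 9): e=[36,12,96] → #
    (8,4)@(17, 9): e=[36,108,0] → #  [on edge]
    (3,5)@(7, 11): e=[12,4,128] → #
    (3,6)@(7, 13): e=[-12,20,136] → ·
    (4,6)@(9, 13): e=[-12,44,112] → ·
  covered (19 px):
    · · · · · · · · ·
    · · · · · · # # ·
    · · · · · # # # ·
    · · · · · # # # ·
    · · · · # # # # #
    · · · # # # # # #
    · · · · · · · · ·
    · · · · · · · · ·
    · · · · · · · · ·
T1:
  2·area = 24
  edge (14, 6)→(11, 14): d=(-3,8) inclusive
  edge (11, 14)→(8, 14): d=(-3,0) inclusive
  edge (8, 14)→(14, 6): d=(6,-8) inclusive
    (5,5)@(11, 11): e=[9,9,6] → #
    (6,5)@(13, 11): e=[-7,9,22] → ·
    (4,6)@(9, 13): e=[19,3,2] → #
    (6,6)@(13, 13): e=[-13,3,34] → ·
    (4,7)@(9, 15): e=[13,-3,14] → ·
    (5,7)@(11, 15): e=[-3,-3,30] → ·
  covered (3 px):
    · · · · · · · · ·
    · · · · · · · · ·
    · · · · · · · · ·
    · · · · · · · · ·
    · · · · · · · · ·
    · · · · · # · · ·
    · · · · # # · · ·
    · · · · · · · · ·
    · · · · · · · · ·

Final: [12,24,108]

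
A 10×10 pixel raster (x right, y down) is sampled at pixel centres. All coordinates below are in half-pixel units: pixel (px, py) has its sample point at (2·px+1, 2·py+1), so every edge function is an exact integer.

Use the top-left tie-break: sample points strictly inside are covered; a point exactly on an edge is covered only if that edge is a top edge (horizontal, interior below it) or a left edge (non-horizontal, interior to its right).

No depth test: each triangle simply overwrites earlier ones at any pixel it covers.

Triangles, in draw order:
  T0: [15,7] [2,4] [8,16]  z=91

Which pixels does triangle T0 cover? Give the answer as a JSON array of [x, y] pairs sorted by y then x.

T0:
  2·area = 138  (B↔C swapped to make it positive)
  edge (15, 7)→(8, 16): d=(-7,9) right/bottom  bias=-1
  edge (8, 16)→(2, 4): d=(-6,-12) top-left  bias=+0
  edge (2, 4)→(15, 7): d=(13,3) right/bottom  bias=-1
    (1,2)@(3, 5): e=[122,6,10] → X
    (2,2)@(5, 5): e=[104,30,4] → X
    (3,2)@(7, 5): e=[86,54,-2] → .
    (1,3)@(3, 7): e=[108,-6,36] → .
    (2,3)@(5, 7): e=[90,18,30] → X
    (3,3)@(7, 7): e=[72,42,24] → X
    (4,3)@(9, 7): e=[54,66,18] → X
    (5,3)@(11, 7): e=[36,90,12] → X
    (6,3)@(13, 7): e=[18,114,6] → X
    (7,3)@(15, 7): e=[0,138,0] → .  [on edge]
    (2,4)@(5, 9): e=[76,6,56] → X
    (7,4)@(15, 9): e=[-14,126,26] → .
  covered (17 px):
    . . . . . . . . . .
    . . . . . . . . . .
    . X X . . . . . . .
    . . X X X X X . . .
    . . X X X X X . . .
    . . . X X X . . . .
    . . . X X . . . . .
    . . . . . . . . . .
    . . . . . . . . . .
    . . . . . . . . . .

Answer: [[1,2],[2,2],[2,3],[3,3],[4,3],[5,3],[6,3],[2,4],[3,4],[4,4],[5,4],[6,4],[3,5],[4,5],[5,5],[3,6],[4,6]]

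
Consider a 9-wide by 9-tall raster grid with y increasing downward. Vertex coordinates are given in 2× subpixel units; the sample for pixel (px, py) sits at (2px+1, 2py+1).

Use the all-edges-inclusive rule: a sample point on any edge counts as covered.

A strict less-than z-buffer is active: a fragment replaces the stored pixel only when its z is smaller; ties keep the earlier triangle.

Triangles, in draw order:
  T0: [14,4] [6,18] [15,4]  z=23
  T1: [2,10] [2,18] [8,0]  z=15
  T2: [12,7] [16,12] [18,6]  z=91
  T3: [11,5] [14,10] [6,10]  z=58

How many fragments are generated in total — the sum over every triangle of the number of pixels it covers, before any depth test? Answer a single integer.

T0:
  2·area = 14  (B↔C swapped to make it positive)
  edge (14, 4)→(15, 4): d=(1,0) inclusive
  edge (15, 4)→(6, 18): d=(-9,14) inclusive
  edge (6, 18)→(14, 4): d=(8,-14) inclusive
    (6,3)@(13, 7): e=[3,1,10] → X
    (7,3)@(15, 7): e=[3,-27,38] → .
    (6,4)@(13, 9): e=[5,-17,26] → .
    (4,6)@(9, 13): e=[9,3,2] → X
    (5,6)@(11, 13): e=[9,-25,30] → .
    (4,7)@(9, 15): e=[11,-15,18] → .
  covered (2 px):
    . . . . . . . . .
    . . . . . . . . .
    . . . . . . . . .
    . . . . . . X . .
    . . . . . . . . .
    . . . . . . . . .
    . . . . X . . . .
    . . . . . . . . .
    . . . . . . . . .
T1:
  2·area = 48  (B↔C swapped to make it positive)
  edge (2, 10)→(8, 0): d=(6,-10) inclusive
  edge (8, 0)→(2, 18): d=(-6,18) inclusive
  edge (2, 18)→(2, 10): d=(0,-8) inclusive
    (3,1)@(7, 3): e=[8,0,40] → X  [on edge]
    (4,1)@(9, 3): e=[28,-36,56] → .
    (2,2)@(5, 5): e=[0,24,24] → X  [on edge]
    (3,2)@(7, 5): e=[20,-12,40] → .
    (2,3)@(5, 7): e=[12,12,24] → X
    (3,3)@(7, 7): e=[32,-24,40] → .
    (1,4)@(3, 9): e=[4,36,8] → X
    (2,4)@(5, 9): e=[24,0,24] → X  [on edge]
    (3,4)@(7, 9): e=[44,-36,40] → .
    (1,5)@(3, 11): e=[16,24,8] → X
    (2,5)@(5, 11): e=[36,-12,24] → .
    (1,6)@(3, 13): e=[28,12,8] → X
    (1,7)@(3, 15): e=[40,0,8] → X  [on edge]
  covered (8 px):
    . . . . . . . . .
    . . . X . . . . .
    . . X . . . . . .
    . . X . . . . . .
    . X X . . . . . .
    . X . . . . . . .
    . X . . . . . . .
    . X . . . . . . .
    . . . . . . . . .
T2:
  2·area = 34  (B↔C swapped to make it positive)
  edge (12, 7)→(18, 6): d=(6,-1) inclusive
  edge (18, 6)→(16, 12): d=(-2,6) inclusive
  edge (16, 12)→(12, 7): d=(-4,-5) inclusive
    (6,3)@(13, 7): e=[1,28,5] → X
    (7,3)@(15, 7): e=[3,16,15] → X
    (8,3)@(17, 7): e=[5,4,25] → X
    (6,4)@(13, 9): e=[13,24,-3] → .
    (7,4)@(15, 9): e=[15,12,7] → X
    (8,4)@(17, 9): e=[17,0,17] → X  [on edge]
    (7,5)@(15, 11): e=[27,8,-1] → .
    (8,5)@(17, 11): e=[29,-4,9] → .
    (7,7)@(15, 15): e=[51,0,-17] → .  [on edge]
  covered (5 px):
    . . . . . . . . .
    . . . . . . . . .
    . . . . . . . . .
    . . . . . . X X X
    . . . . . . . X X
    . . . . . . . . .
    . . . . . . . . .
    . . . . . . . . .
    . . . . . . . . .
T3:
  2·area = 40
  edge (11, 5)→(14, 10): d=(3,5) inclusive
  edge (14, 10)→(6, 10): d=(-8,0) inclusive
  edge (6, 10)→(11, 5): d=(5,-5) inclusive
    (7,0)@(15, 1): e=[-32,72,0] → .  [on edge]
    (6,1)@(13, 3): e=[-16,56,0] → .  [on edge]
    (5,2)@(11, 5): e=[0,40,0] → X  [on edge]
    (6,2)@(13, 5): e=[-10,40,10] → .
    (4,3)@(9, 7): e=[16,24,0] → X  [on edge]
    (6,3)@(13, 7): e=[-4,24,20] → .
    (3,4)@(7, 9): e=[32,8,0] → X  [on edge]
    (6,4)@(13, 9): e=[2,8,30] → X
    (7,4)@(15, 9): e=[-8,8,40] → .
    (2,5)@(5, 11): e=[48,-8,0] → .  [on edge]
    (3,5)@(7, 11): e=[38,-8,10] → .
    (4,5)@(9, 11): e=[28,-8,20] → .
    (1,6)@(3, 13): e=[64,-24,0] → .  [on edge]
    (0,7)@(1, 15): e=[80,-40,0] → .  [on edge]
    (8,7)@(17, 15): e=[0,-40,80] → .  [on edge]
  covered (7 px):
    . . . . . . . . .
    . . . . . . . . .
    . . . . . X . . .
    . . . . X X . . .
    . . . X X X X . .
    . . . . . . . . .
    . . . . . . . . .
    . . . . . . . . .
    . . . . . . . . .

Final: 22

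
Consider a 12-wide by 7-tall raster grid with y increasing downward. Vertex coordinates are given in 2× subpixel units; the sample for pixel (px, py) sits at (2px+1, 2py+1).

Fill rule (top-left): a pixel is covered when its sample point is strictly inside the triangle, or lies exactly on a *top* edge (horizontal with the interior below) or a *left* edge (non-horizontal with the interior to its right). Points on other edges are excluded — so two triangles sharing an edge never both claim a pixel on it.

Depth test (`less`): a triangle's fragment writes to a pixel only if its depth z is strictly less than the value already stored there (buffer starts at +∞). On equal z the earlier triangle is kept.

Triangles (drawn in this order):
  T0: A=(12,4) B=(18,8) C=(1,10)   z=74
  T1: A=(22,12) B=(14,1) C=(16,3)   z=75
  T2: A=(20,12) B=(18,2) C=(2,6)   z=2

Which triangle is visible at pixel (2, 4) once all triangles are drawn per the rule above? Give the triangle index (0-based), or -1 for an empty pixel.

T0:
  2·area = 80
  edge (12, 4)→(18, 8): d=(6,4) right/bottom  bias=-1
  edge (18, 8)→(1, 10): d=(-17,2) right/bottom  bias=-1
  edge (1, 10)→(12, 4): d=(11,-6) top-left  bias=+0
    (5,2)@(11, 5): e=[10,65,5] → █
    (6,2)@(13, 5): e=[2,61,17] → █
    (7,2)@(15, 5): e=[-6,57,29] → ·
    (3,3)@(7, 7): e=[38,39,3] → █
    (4,3)@(9, 7): e=[30,35,15] → █
    (7,3)@(15, 7): e=[6,23,51] → █
    (8,3)@(17, 7): e=[-2,19,63] → ·
    (1,4)@(3, 9): e=[66,13,1] → █
    (2,4)@(5, 9): e=[58,9,13] → █
    (5,4)@(11, 9): e=[34,-3,49] → ·
    (6,4)@(13, 9): e=[26,-7,61] → ·
    (7,4)@(15, 9): e=[18,-11,73] → ·
  covered (11 px):
    · · · · · · · · · · · ·
    · · · · · · · · · · · ·
    · · · · · █ █ · · · · ·
    · · · █ █ █ █ █ · · · ·
    · █ █ █ █ · · · · · · ·
    · · · · · · · · · · · ·
    · · · · · · · · · · · ·
T1:
  2·area = 6
  edge (22, 12)→(14, 1): d=(-8,-11) top-left  bias=+0
  edge (14, 1)→(16, 3): d=(2,2) right/bottom  bias=-1
  edge (16, 3)→(22, 12): d=(6,9) right/bottom  bias=-1
    (8,2)@(17, 5): e=[1,2,3] → █
    (9,2)@(19, 5): e=[23,-2,-15] → ·
    (8,3)@(17, 7): e=[-15,6,15] → ·
  covered (1 px):
    · · · · · · · · · · · ·
    · · · · · · · · · · · ·
    · · · · · · · · █ · · ·
    · · · · · · · · · · · ·
    · · · · · · · · · · · ·
    · · · · · · · · · · · ·
    · · · · · · · · · · · ·
T2:
  2·area = 168  (B↔C swapped to make it positive)
  edge (20, 12)→(2, 6): d=(-18,-6) top-left  bias=+0
  edge (2, 6)→(18, 2): d=(16,-4) top-left  bias=+0
  edge (18, 2)→(20, 12): d=(2,10) right/bottom  bias=-1
    (7,1)@(15, 3): e=[132,4,32] → █
    (8,1)@(17, 3): e=[144,12,12] → █
    (9,1)@(19, 3): e=[156,20,-8] → ·
    (3,2)@(7, 5): e=[48,4,116] → █
    (4,2)@(9, 5): e=[60,12,96] → █
    (5,2)@(11, 5): e=[72,20,76] → █
    (6,2)@(13, 5): e=[84,28,56] → █
    (9,2)@(19, 5): e=[120,52,-4] → ·
    (2,3)@(5, 7): e=[0,28,140] → █  [on edge]
    (9,3)@(19, 7): e=[84,84,0] → ·  [on edge]
    (2,4)@(5, 9): e=[-36,60,144] → ·
    (3,4)@(7, 9): e=[-24,68,124] → ·
    (5,4)@(11, 9): e=[0,84,84] → █  [on edge]
    (8,5)@(17, 11): e=[0,140,28] → █  [on edge]
    (11,6)@(23, 13): e=[0,196,-28] → ·  [on edge]
  covered (22 px):
    · · · · · · · · · · · ·
    · · · · · · · █ █ · · ·
    · · · █ █ █ █ █ █ · · ·
    · · █ █ █ █ █ █ █ · · ·
    · · · · · █ █ █ █ █ · ·
    · · · · · · · · █ █ · ·
    · · · · · · · · · · · ·

Z-buffer (winner per pixel, '.' = empty):
  . . . . . . . . . . . .
  . . . . . . . 2 2 . . .
  . . . 2 2 2 2 2 2 . . .
  . . 2 2 2 2 2 2 2 . . .
  . 0 0 0 0 2 2 2 2 2 . .
  . . . . . . . . 2 2 . .
  . . . . . . . . . . . .

Answer: 0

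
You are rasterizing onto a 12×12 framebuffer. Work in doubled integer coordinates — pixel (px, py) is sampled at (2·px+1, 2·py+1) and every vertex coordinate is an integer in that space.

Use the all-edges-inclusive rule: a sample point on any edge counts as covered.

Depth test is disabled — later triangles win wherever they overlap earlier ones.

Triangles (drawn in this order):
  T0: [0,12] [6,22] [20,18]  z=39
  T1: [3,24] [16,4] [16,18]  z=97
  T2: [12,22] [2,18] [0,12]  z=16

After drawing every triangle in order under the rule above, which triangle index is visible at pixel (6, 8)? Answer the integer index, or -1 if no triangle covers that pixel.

T0:
  2·area = 164  (B↔C swapped to make it positive)
  edge (0, 12)→(20, 18): d=(20,6) inclusive
  edge (20, 18)→(6, 22): d=(-14,4) inclusive
  edge (6, 22)→(0, 12): d=(-6,-10) inclusive
    (0,6)@(1, 13): e=[14,146,4] → #
    (1,6)@(3, 13): e=[2,138,24] → #
    (2,6)@(5, 13): e=[-10,130,44] → ·
    (0,7)@(1, 15): e=[54,118,-8] → ·
    (1,7)@(3, 15): e=[42,110,12] → #
    (2,7)@(5, 15): e=[30,102,32] → #
    (3,7)@(7, 15): e=[18,94,52] → #
    (4,7)@(9, 15): e=[6,86,72] → #
    (5,7)@(11, 15): e=[-6,78,92] → ·
    (1,8)@(3, 17): e=[82,82,0] → #  [on edge]
    (5,8)@(11, 17): e=[34,50,80] → #
    (6,8)@(13, 17): e=[22,42,100] → #
  covered (21 px):
    · · · · · · · · · · · ·
    · · · · · · · · · · · ·
    · · · · · · · · · · · ·
    · · · · · · · · · · · ·
    · · · · · · · · · · · ·
    · · · · · · · · · · · ·
    # # · · · · · · · · · ·
    · # # # # · · · · · · ·
    · # # # # # # # · · · ·
    · · # # # # # # · · · ·
    · · · # # · · · · · · ·
    · · · · · · · · · · · ·
T1:
  2·area = 182
  edge (3, 24)→(16, 4): d=(13,-20) inclusive
  edge (16, 4)→(16, 18): d=(0,14) inclusive
  edge (16, 18)→(3, 24): d=(-13,6) inclusive
    (7,3)@(15, 7): e=[19,14,149] → #
    (8,3)@(17, 7): e=[59,-14,137] → ·
    (6,4)@(13, 9): e=[5,42,135] → #
    (8,4)@(17, 9): e=[85,-14,111] → ·
    (6,5)@(13, 11): e=[31,42,109] → #
    (8,5)@(17, 11): e=[111,-14,85] → ·
    (5,6)@(11, 13): e=[17,70,95] → #
    (8,6)@(17, 13): e=[137,-14,59] → ·
    (4,7)@(9, 15): e=[3,98,81] → #
    (8,7)@(17, 15): e=[163,-14,33] → ·
    (4,8)@(9, 17): e=[29,98,55] → #
    (8,8)@(17, 17): e=[189,-14,7] → ·
  covered (24 px):
    · · · · · · · · · · · ·
    · · · · · · · · · · · ·
    · · · · · · · · · · · ·
    · · · · · · · # · · · ·
    · · · · · · # # · · · ·
    · · · · · · # # · · · ·
    · · · · · # # # · · · ·
    · · · · # # # # · · · ·
    · · · · # # # # · · · ·
    · · · # # # # · · · · ·
    · · # # # · · · · · · ·
    · · # · · · · · · · · ·
T2:
  2·area = 52
  edge (12, 22)→(2, 18): d=(-10,-4) inclusive
  edge (2, 18)→(0, 12): d=(-2,-6) inclusive
  edge (0, 12)→(12, 22): d=(12,10) inclusive
    (0,6)@(1, 13): e=[46,4,2] → #
    (1,6)@(3, 13): e=[54,16,-18] → ·
    (0,7)@(1, 15): e=[26,0,26] → #  [on edge]
    (1,7)@(3, 15): e=[34,12,6] → #
    (2,7)@(5, 15): e=[42,24,-14] → ·
    (0,8)@(1, 17): e=[6,-4,50] → ·
    (1,8)@(3, 17): e=[14,8,30] → #
    (2,8)@(5, 17): e=[22,20,10] → #
    (3,8)@(7, 17): e=[30,32,-10] → ·
    (1,9)@(3, 19): e=[-6,4,54] → ·
    (2,9)@(5, 19): e=[2,16,34] → #
    (3,9)@(7, 19): e=[10,28,14] → #
    (1,10)@(3, 21): e=[-26,0,78] → ·  [on edge]
  covered (7 px):
    · · · · · · · · · · · ·
    · · · · · · · · · · · ·
    · · · · · · · · · · · ·
    · · · · · · · · · · · ·
    · · · · · · · · · · · ·
    · · · · · · · · · · · ·
    # · · · · · · · · · · ·
    # # · · · · · · · · · ·
    · # # · · · · · · · · ·
    · · # # · · · · · · · ·
    · · · · · · · · · · · ·
    · · · · · · · · · · · ·

Z-buffer (winner per pixel, '.' = empty):
  . . . . . . . . . . . .
  . . . . . . . . . . . .
  . . . . . . . . . . . .
  . . . . . . . 1 . . . .
  . . . . . . 1 1 . . . .
  . . . . . . 1 1 . . . .
  2 0 . . . 1 1 1 . . . .
  2 2 0 0 1 1 1 1 . . . .
  . 2 2 0 1 1 1 1 . . . .
  . . 2 2 1 1 1 0 . . . .
  . . 1 1 1 . . . . . . .
  . . 1 . . . . . . . . .

Final: 1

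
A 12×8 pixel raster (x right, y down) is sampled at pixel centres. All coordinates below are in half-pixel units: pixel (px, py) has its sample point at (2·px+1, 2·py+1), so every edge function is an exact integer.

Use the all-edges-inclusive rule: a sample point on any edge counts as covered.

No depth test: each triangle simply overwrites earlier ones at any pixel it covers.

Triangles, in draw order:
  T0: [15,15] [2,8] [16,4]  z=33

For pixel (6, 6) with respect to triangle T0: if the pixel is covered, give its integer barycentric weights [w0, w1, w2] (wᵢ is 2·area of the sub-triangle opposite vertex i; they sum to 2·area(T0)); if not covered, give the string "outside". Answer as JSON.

T0:
  2·area = 150
  edge (15, 15)→(2, 8): d=(-13,-7) inclusive
  edge (2, 8)→(16, 4): d=(14,-4) inclusive
  edge (16, 4)→(15, 15): d=(-1,11) inclusive
    (6,2)@(13, 5): e=[116,2,32] → #
    (7,2)@(15, 5): e=[130,10,10] → #
    (8,2)@(17, 5): e=[144,18,-12] → ·
    (3,3)@(7, 7): e=[48,6,96] → #
    (4,3)@(9, 7): e=[62,14,74] → #
    (5,3)@(11, 7): e=[76,22,52] → #
    (8,3)@(17, 7): e=[118,46,-14] → ·
    (2,4)@(5, 9): e=[8,26,116] → #
    (8,4)@(17, 9): e=[92,74,-16] → ·
    (2,5)@(5, 11): e=[-18,54,114] → ·
    (3,5)@(7, 11): e=[-4,62,92] → ·
    (4,5)@(9, 11): e=[10,70,70] → #
    (7,7)@(15, 15): e=[0,150,0] → #  [on edge]
  covered (20 px):
    · · · · · · · · · · · ·
    · · · · · · · · · · · ·
    · · · · · · # # · · · ·
    · · · # # # # # · · · ·
    · · # # # # # # · · · ·
    · · · · # # # # · · · ·
    · · · · · · # # · · · ·
    · · · · · · · # · · · ·

Answer: [114,24,12]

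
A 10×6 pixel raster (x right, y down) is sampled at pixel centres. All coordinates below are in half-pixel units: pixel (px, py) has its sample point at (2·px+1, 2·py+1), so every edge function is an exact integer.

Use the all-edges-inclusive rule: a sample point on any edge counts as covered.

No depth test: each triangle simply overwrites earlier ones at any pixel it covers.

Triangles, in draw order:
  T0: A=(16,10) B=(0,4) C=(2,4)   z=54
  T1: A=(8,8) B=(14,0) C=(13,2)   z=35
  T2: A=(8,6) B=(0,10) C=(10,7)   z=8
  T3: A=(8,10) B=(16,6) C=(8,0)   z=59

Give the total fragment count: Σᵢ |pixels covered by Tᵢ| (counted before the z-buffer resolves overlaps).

T0:
  2·area = 12
  edge (16, 10)→(0, 4): d=(-16,-6) inclusive
  edge (0, 4)→(2, 4): d=(2,0) inclusive
  edge (2, 4)→(16, 10): d=(14,6) inclusive
    (1,2)@(3, 5): e=[2,2,8] → X
    (2,2)@(5, 5): e=[14,2,-4] → .
    (1,3)@(3, 7): e=[-30,6,36] → .
    (4,3)@(9, 7): e=[6,6,0] → X  [on edge]
    (5,3)@(11, 7): e=[18,6,-12] → .
    (4,4)@(9, 9): e=[-26,10,28] → .
  covered (2 px):
    . . . . . . . . . .
    . . . . . . . . . .
    . X . . . . . . . .
    . . . . X . . . . .
    . . . . . . . . . .
    . . . . . . . . . .
T1:
  2·area = 4
  edge (8, 8)→(14, 0): d=(6,-8) inclusive
  edge (14, 0)→(13, 2): d=(-1,2) inclusive
  edge (13, 2)→(8, 8): d=(-5,6) inclusive
  covered (0 px):
    . . . . . . . . . .
    . . . . . . . . . .
    . . . . . . . . . .
    . . . . . . . . . .
    . . . . . . . . . .
    . . . . . . . . . .
T2:
  2·area = 16  (B↔C swapped to make it positive)
  edge (8, 6)→(10, 7): d=(2,1) inclusive
  edge (10, 7)→(0, 10): d=(-10,3) inclusive
  edge (0, 10)→(8, 6): d=(8,-4) inclusive
    (3,3)@(7, 7): e=[3,9,4] → X
    (4,3)@(9, 7): e=[1,3,12] → X
    (5,3)@(11, 7): e=[-1,-3,20] → .
    (1,4)@(3, 9): e=[11,1,4] → X
    (2,4)@(5, 9): e=[9,-5,12] → .
    (3,4)@(7, 9): e=[7,-11,20] → .
    (4,4)@(9, 9): e=[5,-17,28] → .
    (1,5)@(3, 11): e=[15,-19,20] → .
  covered (3 px):
    . . . . . . . . . .
    . . . . . . . . . .
    . . . . . . . . . .
    . . . X X . . . . .
    . X . . . . . . . .
    . . . . . . . . . .
T3:
  2·area = 80  (B↔C swapped to make it positive)
  edge (8, 10)→(8, 0): d=(0,-10) inclusive
  edge (8, 0)→(16, 6): d=(8,6) inclusive
  edge (16, 6)→(8, 10): d=(-8,4) inclusive
    (4,0)@(9, 1): e=[10,2,68] → X
    (5,0)@(11, 1): e=[30,-10,60] → .
    (4,1)@(9, 3): e=[10,18,52] → X
    (5,1)@(11, 3): e=[30,6,44] → X
    (6,1)@(13, 3): e=[50,-6,36] → .
    (4,2)@(9, 5): e=[10,34,36] → X
    (6,2)@(13, 5): e=[50,10,20] → X
    (7,2)@(15, 5): e=[70,-2,12] → .
    (4,3)@(9, 7): e=[10,50,20] → X
    (7,3)@(15, 7): e=[70,14,-4] → .
    (4,4)@(9, 9): e=[10,66,4] → X
    (5,4)@(11, 9): e=[30,54,-4] → .
  covered (10 px):
    . . . . X . . . . .
    . . . . X X . . . .
    . . . . X X X . . .
    . . . . X X X . . .
    . . . . X . . . . .
    . . . . . . . . . .

Result: 15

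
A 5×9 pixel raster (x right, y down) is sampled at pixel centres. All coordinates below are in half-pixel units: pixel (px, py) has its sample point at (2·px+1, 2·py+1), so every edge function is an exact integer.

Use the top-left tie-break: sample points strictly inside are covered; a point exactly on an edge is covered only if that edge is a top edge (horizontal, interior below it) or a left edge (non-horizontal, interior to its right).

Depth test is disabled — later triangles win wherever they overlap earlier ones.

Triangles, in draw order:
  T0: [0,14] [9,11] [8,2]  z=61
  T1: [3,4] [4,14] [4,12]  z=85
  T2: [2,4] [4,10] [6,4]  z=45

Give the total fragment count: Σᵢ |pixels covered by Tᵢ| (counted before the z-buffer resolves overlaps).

T0:
  2·area = 84  (B↔C swapped to make it positive)
  edge (0, 14)→(8, 2): d=(8,-12) top-left  bias=+0
  edge (8, 2)→(9, 11): d=(1,9) right/bottom  bias=-1
  edge (9, 11)→(0, 14): d=(-9,3) right/bottom  bias=-1
    (3,2)@(7, 5): e=[12,12,60] → X
    (4,2)@(9, 5): e=[36,-6,54] → .
    (2,3)@(5, 7): e=[4,32,48] → X
    (4,3)@(9, 7): e=[52,-4,36] → .
    (2,4)@(5, 9): e=[20,34,30] → X
    (4,4)@(9, 9): e=[68,-2,18] → .
    (1,5)@(3, 11): e=[12,54,18] → X
    (4,5)@(9, 11): e=[84,0,0] → .  [on edge]
    (0,6)@(1, 13): e=[4,74,6] → X
    (1,6)@(3, 13): e=[28,56,0] → .  [on edge]
    (2,6)@(5, 13): e=[52,38,-6] → .
    (3,6)@(7, 13): e=[76,20,-12] → .
  covered (9 px):
    . . . . .
    . . . . .
    . . . X .
    . . X X .
    . . X X .
    . X X X .
    X . . . .
    . . . . .
    . . . . .
T1:
  2·area = 2  (B↔C swapped to make it positive)
  edge (3, 4)→(4, 12): d=(1,8) right/bottom  bias=-1
  edge (4, 12)→(4, 14): d=(0,2) right/bottom  bias=-1
  edge (4, 14)→(3, 4): d=(-1,-10) top-left  bias=+0
  covered (0 px):
    . . . . .
    . . . . .
    . . . . .
    . . . . .
    . . . . .
    . . . . .
    . . . . .
    . . . . .
    . . . . .
T2:
  2·area = 24  (B↔C swapped to make it positive)
  edge (2, 4)→(6, 4): d=(4,0) top-left  bias=+0
  edge (6, 4)→(4, 10): d=(-2,6) right/bottom  bias=-1
  edge (4, 10)→(2, 4): d=(-2,-6) top-left  bias=+0
    (0,0)@(1, 1): e=[-12,36,0] → .  [on edge]
    (3,0)@(7, 1): e=[-12,0,36] → .  [on edge]
    (1,2)@(3, 5): e=[4,16,4] → X
    (2,2)@(5, 5): e=[4,4,16] → X
    (3,2)@(7, 5): e=[4,-8,28] → .
    (1,3)@(3, 7): e=[12,12,0] → X  [on edge]
    (2,3)@(5, 7): e=[12,0,12] → .  [on edge]
    (1,4)@(3, 9): e=[20,8,-4] → .
    (1,6)@(3, 13): e=[36,0,-12] → .  [on edge]
    (2,6)@(5, 13): e=[36,-12,0] → .  [on edge]
  covered (3 px):
    . . . . .
    . . . . .
    . X X . .
    . X . . .
    . . . . .
    . . . . .
    . . . . .
    . . . . .
    . . . . .

Final: 12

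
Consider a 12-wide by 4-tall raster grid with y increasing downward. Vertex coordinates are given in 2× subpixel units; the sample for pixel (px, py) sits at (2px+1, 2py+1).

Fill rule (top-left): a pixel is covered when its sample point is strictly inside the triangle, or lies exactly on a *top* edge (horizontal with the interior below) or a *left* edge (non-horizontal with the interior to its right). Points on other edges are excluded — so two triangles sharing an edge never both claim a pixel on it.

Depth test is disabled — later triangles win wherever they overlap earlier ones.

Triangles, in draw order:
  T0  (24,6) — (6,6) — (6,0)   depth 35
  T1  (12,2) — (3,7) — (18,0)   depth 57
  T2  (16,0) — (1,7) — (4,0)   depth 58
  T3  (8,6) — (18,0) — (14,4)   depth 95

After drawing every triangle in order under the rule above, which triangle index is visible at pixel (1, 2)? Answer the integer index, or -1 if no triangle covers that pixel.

T0:
  2·area = 108
  edge (24, 6)→(6, 6): d=(-18,0) right/bottom  bias=-1
  edge (6, 6)→(6, 0): d=(0,-6) top-left  bias=+0
  edge (6, 0)→(24, 6): d=(18,6) right/bottom  bias=-1
    (3,0)@(7, 1): e=[90,6,12] → X
    (4,0)@(9, 1): e=[90,18,0] → .  [on edge]
    (3,1)@(7, 3): e=[54,6,48] → X
    (4,1)@(9, 3): e=[54,18,36] → X
    (5,1)@(11, 3): e=[54,30,24] → X
    (6,1)@(13, 3): e=[54,42,12] → X
    (7,1)@(15, 3): e=[54,54,0] → .  [on edge]
    (3,2)@(7, 5): e=[18,6,84] → X
    (7,2)@(15, 5): e=[18,54,36] → X
    (8,2)@(17, 5): e=[18,66,24] → X
    (9,2)@(19, 5): e=[18,78,12] → X
    (10,2)@(21, 5): e=[18,90,0] → .  [on edge]
  covered (12 px):
    . . . X . . . . . . . .
    . . . X X X X . . . . .
    . . . X X X X X X X . .
    . . . . . . . . . . . .
T1:
  2·area = 12  (B↔C swapped to make it positive)
  edge (12, 2)→(18, 0): d=(6,-2) top-left  bias=+0
  edge (18, 0)→(3, 7): d=(-15,7) right/bottom  bias=-1
  edge (3, 7)→(12, 2): d=(9,-5) top-left  bias=+0
    (7,0)@(15, 1): e=[0,6,6] → X  [on edge]
    (8,0)@(17, 1): e=[4,-8,16] → .
    (4,1)@(9, 3): e=[0,18,-6] → .  [on edge]
    (5,1)@(11, 3): e=[4,4,4] → X
    (6,1)@(13, 3): e=[8,-10,14] → .
    (7,1)@(15, 3): e=[12,-24,24] → .
    (1,2)@(3, 5): e=[0,30,-18] → .  [on edge]
    (3,2)@(7, 5): e=[8,2,2] → X
    (4,2)@(9, 5): e=[12,-12,12] → .
    (5,2)@(11, 5): e=[16,-26,22] → .
    (1,3)@(3, 7): e=[12,0,0] → .  [on edge]
    (3,3)@(7, 7): e=[20,-28,20] → .
  covered (3 px):
    . . . . . . . X . . . .
    . . . . . X . . . . . .
    . . . X . . . . . . . .
    . . . . . . . . . . . .
T2:
  2·area = 84
  edge (16, 0)→(1, 7): d=(-15,7) right/bottom  bias=-1
  edge (1, 7)→(4, 0): d=(3,-7) top-left  bias=+0
  edge (4, 0)→(16, 0): d=(12,0) top-left  bias=+0
    (2,0)@(5, 1): e=[62,10,12] → X
    (3,0)@(7, 1): e=[48,24,12] → X
    (4,0)@(9, 1): e=[34,38,12] → X
    (5,0)@(11, 1): e=[20,52,12] → X
    (6,0)@(13, 1): e=[6,66,12] → X
    (7,0)@(15, 1): e=[-8,80,12] → .
    (1,1)@(3, 3): e=[46,2,36] → X
    (5,1)@(11, 3): e=[-10,58,36] → .
    (6,1)@(13, 3): e=[-24,72,36] → .
    (1,2)@(3, 5): e=[16,8,60] → X
    (3,2)@(7, 5): e=[-12,36,60] → .
    (4,2)@(9, 5): e=[-26,50,60] → .
    (0,3)@(1, 7): e=[0,0,84] → .  [on edge]
  covered (11 px):
    . . X X X X X . . . . .
    . X X X X . . . . . . .
    . X X . . . . . . . . .
    . . . . . . . . . . . .
T3:
  2·area = 16
  edge (8, 6)→(18, 0): d=(10,-6) top-left  bias=+0
  edge (18, 0)→(14, 4): d=(-4,4) right/bottom  bias=-1
  edge (14, 4)→(8, 6): d=(-6,2) right/bottom  bias=-1
    (8,0)@(17, 1): e=[4,0,12] → .  [on edge]
    (11,0)@(23, 1): e=[40,-24,0] → .  [on edge]
    (6,1)@(13, 3): e=[0,8,8] → X  [on edge]
    (7,1)@(15, 3): e=[12,0,4] → .  [on edge]
    (8,1)@(17, 3): e=[24,-8,0] → .  [on edge]
    (5,2)@(11, 5): e=[8,8,0] → .  [on edge]
    (6,2)@(13, 5): e=[20,0,-4] → .  [on edge]
    (2,3)@(5, 7): e=[-8,24,0] → .  [on edge]
    (5,3)@(11, 7): e=[28,0,-12] → .  [on edge]
  covered (1 px):
    . . . . . . . . . . . .
    . . . . . . X . . . . .
    . . . . . . . . . . . .
    . . . . . . . . . . . .

Z-buffer (winner per pixel, '.' = empty):
  . . 2 2 2 2 2 1 . . . .
  . 2 2 2 2 1 3 . . . . .
  . 2 2 1 0 0 0 0 0 0 . .
  . . . . . . . . . . . .

Answer: 2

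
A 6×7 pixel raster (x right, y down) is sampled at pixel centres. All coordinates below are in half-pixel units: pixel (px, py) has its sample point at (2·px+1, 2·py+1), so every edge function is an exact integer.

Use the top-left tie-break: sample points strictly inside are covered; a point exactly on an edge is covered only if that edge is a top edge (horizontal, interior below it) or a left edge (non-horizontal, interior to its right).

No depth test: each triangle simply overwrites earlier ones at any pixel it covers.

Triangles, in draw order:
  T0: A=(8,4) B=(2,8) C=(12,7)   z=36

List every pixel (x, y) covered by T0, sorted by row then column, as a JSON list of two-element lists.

T0:
  2·area = 34  (B↔C swapped to make it positive)
  edge (8, 4)→(12, 7): d=(4,3) right/bottom  bias=-1
  edge (12, 7)→(2, 8): d=(-10,1) right/bottom  bias=-1
  edge (2, 8)→(8, 4): d=(6,-4) top-left  bias=+0
    (3,2)@(7, 5): e=[7,25,2] → #
    (4,2)@(9, 5): e=[1,23,10] → #
    (5,2)@(11, 5): e=[-5,21,18] → ·
    (2,3)@(5, 7): e=[21,7,6] → #
    (5,3)@(11, 7): e=[3,1,30] → #
    (2,4)@(5, 9): e=[29,-13,18] → ·
    (3,4)@(7, 9): e=[23,-15,26] → ·
    (4,4)@(9, 9): e=[17,-17,34] → ·
    (5,4)@(11, 9): e=[11,-19,42] → ·
  covered (6 px):
    · · · · · ·
    · · · · · ·
    · · · # # ·
    · · # # # #
    · · · · · ·
    · · · · · ·
    · · · · · ·

Result: [[3,2],[4,2],[2,3],[3,3],[4,3],[5,3]]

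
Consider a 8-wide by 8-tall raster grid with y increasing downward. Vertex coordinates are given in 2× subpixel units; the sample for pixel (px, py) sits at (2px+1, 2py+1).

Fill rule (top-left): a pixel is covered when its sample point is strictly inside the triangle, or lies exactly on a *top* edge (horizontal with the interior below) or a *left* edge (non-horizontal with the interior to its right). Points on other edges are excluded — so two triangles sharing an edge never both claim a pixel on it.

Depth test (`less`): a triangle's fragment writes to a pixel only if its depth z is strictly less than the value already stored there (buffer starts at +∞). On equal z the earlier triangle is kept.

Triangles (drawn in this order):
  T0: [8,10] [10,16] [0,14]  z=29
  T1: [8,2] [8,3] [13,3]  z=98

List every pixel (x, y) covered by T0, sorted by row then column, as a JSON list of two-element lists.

T0:
  2·area = 56
  edge (8, 10)→(10, 16): d=(2,6) right/bottom  bias=-1
  edge (10, 16)→(0, 14): d=(-10,-2) top-left  bias=+0
  edge (0, 14)→(8, 10): d=(8,-4) top-left  bias=+0
    (2,0)@(5, 1): e=[0,140,-84] → .  [on edge]
    (3,3)@(7, 7): e=[0,84,-28] → .  [on edge]
    (3,5)@(7, 11): e=[8,44,4] → X
    (4,5)@(9, 11): e=[-4,48,12] → .
    (1,6)@(3, 13): e=[36,16,4] → X
    (2,6)@(5, 13): e=[24,20,12] → X
    (4,6)@(9, 13): e=[0,28,28] → .  [on edge]
    (1,7)@(3, 15): e=[40,-4,20] → .
    (2,7)@(5, 15): e=[28,0,28] → X  [on edge]
    (4,7)@(9, 15): e=[4,8,44] → X
    (5,7)@(11, 15): e=[-8,12,52] → .
  covered (7 px):
    . . . . . . . .
    . . . . . . . .
    . . . . . . . .
    . . . . . . . .
    . . . . . . . .
    . . . X . . . .
    . X X X . . . .
    . . X X X . . .
T1:
  2·area = 5  (B↔C swapped to make it positive)
  edge (8, 2)→(13, 3): d=(5,1) right/bottom  bias=-1
  edge (13, 3)→(8, 3): d=(-5,0) right/bottom  bias=-1
  edge (8, 3)→(8, 2): d=(0,-1) top-left  bias=+0
    (1,0)@(3, 1): e=[0,10,-5] → .  [on edge]
    (0,1)@(1, 3): e=[12,0,-7] → .  [on edge]
    (1,1)@(3, 3): e=[10,0,-5] → .  [on edge]
    (2,1)@(5, 3): e=[8,0,-3] → .  [on edge]
    (3,1)@(7, 3): e=[6,0,-1] → .  [on edge]
    (4,1)@(9, 3): e=[4,0,1] → .  [on edge]
    (5,1)@(11, 3): e=[2,0,3] → .  [on edge]
    (6,1)@(13, 3): e=[0,0,5] → .  [on edge]
    (7,1)@(15, 3): e=[-2,0,7] → .  [on edge]
  covered (0 px):
    . . . . . . . .
    . . . . . . . .
    . . . . . . . .
    . . . . . . . .
    . . . . . . . .
    . . . . . . . .
    . . . . . . . .
    . . . . . . . .

Result: [[3,5],[1,6],[2,6],[3,6],[2,7],[3,7],[4,7]]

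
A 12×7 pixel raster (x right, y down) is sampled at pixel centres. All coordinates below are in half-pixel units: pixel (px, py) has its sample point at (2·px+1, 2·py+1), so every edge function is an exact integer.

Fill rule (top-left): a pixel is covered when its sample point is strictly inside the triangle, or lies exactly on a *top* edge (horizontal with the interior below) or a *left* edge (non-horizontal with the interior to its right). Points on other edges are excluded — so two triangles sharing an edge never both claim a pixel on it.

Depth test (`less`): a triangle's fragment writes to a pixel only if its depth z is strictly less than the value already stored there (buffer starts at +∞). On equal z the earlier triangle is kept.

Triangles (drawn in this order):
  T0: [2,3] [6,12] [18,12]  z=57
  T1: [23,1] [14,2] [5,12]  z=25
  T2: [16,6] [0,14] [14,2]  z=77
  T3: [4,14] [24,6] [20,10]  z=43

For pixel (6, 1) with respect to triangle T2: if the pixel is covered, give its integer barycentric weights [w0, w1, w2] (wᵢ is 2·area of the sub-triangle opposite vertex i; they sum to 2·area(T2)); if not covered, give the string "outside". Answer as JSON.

T0:
  2·area = 108  (B↔C swapped to make it positive)
  edge (2, 3)→(18, 12): d=(16,9) right/bottom  bias=-1
  edge (18, 12)→(6, 12): d=(-12,0) right/bottom  bias=-1
  edge (6, 12)→(2, 3): d=(-4,-9) top-left  bias=+0
    (1,2)@(3, 5): e=[23,84,1] → X
    (2,2)@(5, 5): e=[5,84,19] → X
    (3,2)@(7, 5): e=[-13,84,37] → .
    (1,3)@(3, 7): e=[55,60,-7] → .
    (2,3)@(5, 7): e=[37,60,11] → X
    (3,3)@(7, 7): e=[19,60,29] → X
    (4,3)@(9, 7): e=[1,60,47] → X
    (5,3)@(11, 7): e=[-17,60,65] → .
    (2,4)@(5, 9): e=[69,36,3] → X
    (5,4)@(11, 9): e=[15,36,57] → X
    (6,4)@(13, 9): e=[-3,36,75] → .
    (2,5)@(5, 11): e=[101,12,-5] → .
  covered (14 px):
    . . . . . . . . . . . .
    . . . . . . . . . . . .
    . X X . . . . . . . . .
    . . X X X . . . . . . .
    . . X X X X . . . . . .
    . . . X X X X X . . . .
    . . . . . . . . . . . .
T1:
  2·area = 81  (B↔C swapped to make it positive)
  edge (23, 1)→(5, 12): d=(-18,11) right/bottom  bias=-1
  edge (5, 12)→(14, 2): d=(9,-10) top-left  bias=+0
  edge (14, 2)→(23, 1): d=(9,-1) top-left  bias=+0
    (11,0)@(23, 1): e=[0,81,0] → .  [on edge]
    (2,1)@(5, 3): e=[162,-81,0] → .  [on edge]
    (7,1)@(15, 3): e=[52,19,10] → X
    (8,1)@(17, 3): e=[30,39,12] → X
    (9,1)@(19, 3): e=[8,59,14] → X
    (10,1)@(21, 3): e=[-14,79,16] → .
    (6,2)@(13, 5): e=[38,17,26] → X
    (8,2)@(17, 5): e=[-6,57,30] → .
    (9,2)@(19, 5): e=[-28,77,32] → .
    (5,3)@(11, 7): e=[24,15,42] → X
    (7,3)@(15, 7): e=[-20,55,46] → .
    (4,4)@(9, 9): e=[10,13,58] → X
  covered (8 px):
    . . . . . . . . . . . .
    . . . . . . . X X X . .
    . . . . . . X X . . . .
    . . . . . X X . . . . .
    . . . . X . . . . . . .
    . . . . . . . . . . . .
    . . . . . . . . . . . .
T2:
  2·area = 80
  edge (16, 6)→(0, 14): d=(-16,8) right/bottom  bias=-1
  edge (0, 14)→(14, 2): d=(14,-12) top-left  bias=+0
  edge (14, 2)→(16, 6): d=(2,4) right/bottom  bias=-1
    (6,1)@(13, 3): e=[72,2,6] → X
    (7,1)@(15, 3): e=[56,26,-2] → .
    (5,2)@(11, 5): e=[56,6,18] → X
    (7,2)@(15, 5): e=[24,54,2] → X
    (8,2)@(17, 5): e=[8,78,-6] → .
    (4,3)@(9, 7): e=[40,10,30] → X
    (7,3)@(15, 7): e=[-8,82,6] → .
    (3,4)@(7, 9): e=[24,14,42] → X
    (5,4)@(11, 9): e=[-8,62,26] → .
    (6,4)@(13, 9): e=[-24,86,18] → .
    (2,5)@(5, 11): e=[8,18,54] → X
    (3,5)@(7, 11): e=[-8,42,46] → .
  covered (10 px):
    . . . . . . . . . . . .
    . . . . . . X . . . . .
    . . . . . X X X . . . .
    . . . . X X X . . . . .
    . . . X X . . . . . . .
    . . X . . . . . . . . .
    . . . . . . . . . . . .
T3:
  2·area = 48
  edge (4, 14)→(24, 6): d=(20,-8) top-left  bias=+0
  edge (24, 6)→(20, 10): d=(-4,4) right/bottom  bias=-1
  edge (20, 10)→(4, 14): d=(-16,4) right/bottom  bias=-1
    (11,3)@(23, 7): e=[12,0,36] → .  [on edge]
    (8,4)@(17, 9): e=[4,16,28] → X
    (9,4)@(19, 9): e=[20,8,20] → X
    (10,4)@(21, 9): e=[36,0,12] → .  [on edge]
    (6,5)@(13, 11): e=[12,24,12] → X
    (7,5)@(15, 11): e=[28,16,4] → X
    (8,5)@(17, 11): e=[44,8,-4] → .
    (9,5)@(19, 11): e=[60,0,-12] → .  [on edge]
    (3,6)@(7, 13): e=[4,40,4] → X
    (4,6)@(9, 13): e=[20,32,-4] → .
    (6,6)@(13, 13): e=[52,16,-20] → .
    (7,6)@(15, 13): e=[68,8,-28] → .
    (8,6)@(17, 13): e=[84,0,-36] → .  [on edge]
  covered (5 px):
    . . . . . . . . . . . .
    . . . . . . . . . . . .
    . . . . . . . . . . . .
    . . . . . . . . . . . .
    . . . . . . . . X X . .
    . . . . . . X X . . . .
    . . . X . . . . . . . .

Result: [2,6,72]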